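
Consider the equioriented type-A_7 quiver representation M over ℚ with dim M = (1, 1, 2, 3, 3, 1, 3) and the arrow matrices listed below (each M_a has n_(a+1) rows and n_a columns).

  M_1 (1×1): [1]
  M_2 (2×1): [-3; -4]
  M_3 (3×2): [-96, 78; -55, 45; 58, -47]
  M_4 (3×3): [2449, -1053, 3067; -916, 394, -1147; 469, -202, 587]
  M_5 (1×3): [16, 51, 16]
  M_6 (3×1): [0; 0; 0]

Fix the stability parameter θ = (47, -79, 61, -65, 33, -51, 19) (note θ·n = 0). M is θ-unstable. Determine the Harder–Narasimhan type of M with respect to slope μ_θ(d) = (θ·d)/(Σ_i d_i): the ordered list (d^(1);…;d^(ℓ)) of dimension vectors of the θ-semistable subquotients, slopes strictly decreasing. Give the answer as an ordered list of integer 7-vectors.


Via rank(M_{q-1}∘⋯∘M_p): M ≅ I[1,5], I[3,6], I[4,5], I[7,7]^3.
μ_θ-semistable layers: μ^(1)=33; μ^(2)=19; μ^(3)=-2; μ^(4)=-11/2; μ^(5)=-16; μ^(6)=-65

((0, 0, 0, 0, 2, 0, 0); (0, 0, 0, 0, 0, 0, 3); (0, 0, 1, 1, 0, 0, 0); (0, 0, 1, 1, 1, 1, 0); (1, 1, 0, 0, 0, 0, 0); (0, 0, 0, 1, 0, 0, 0))


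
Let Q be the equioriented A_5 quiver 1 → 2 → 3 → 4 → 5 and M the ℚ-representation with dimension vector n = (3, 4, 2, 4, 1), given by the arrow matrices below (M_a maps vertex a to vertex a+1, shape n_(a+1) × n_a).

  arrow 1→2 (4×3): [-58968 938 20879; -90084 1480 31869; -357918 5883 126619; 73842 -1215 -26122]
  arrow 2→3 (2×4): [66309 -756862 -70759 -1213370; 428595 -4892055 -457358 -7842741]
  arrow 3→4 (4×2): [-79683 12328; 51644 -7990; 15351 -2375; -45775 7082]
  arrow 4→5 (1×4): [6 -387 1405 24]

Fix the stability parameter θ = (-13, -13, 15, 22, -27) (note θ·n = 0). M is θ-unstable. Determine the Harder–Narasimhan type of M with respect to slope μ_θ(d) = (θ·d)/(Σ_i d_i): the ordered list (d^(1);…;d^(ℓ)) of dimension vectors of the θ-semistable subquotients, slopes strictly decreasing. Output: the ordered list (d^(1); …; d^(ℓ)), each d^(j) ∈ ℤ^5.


Interval decomposition of M: I[1,1], I[1,4], I[1,5], I[2,2]^2, I[4,4]^2.
HN type (ℓ=4): μ^(1)=22; μ^(2)=15; μ^(3)=10/3; μ^(4)=-13

((0, 0, 0, 3, 0); (0, 0, 1, 0, 0); (0, 0, 1, 1, 1); (3, 4, 0, 0, 0))


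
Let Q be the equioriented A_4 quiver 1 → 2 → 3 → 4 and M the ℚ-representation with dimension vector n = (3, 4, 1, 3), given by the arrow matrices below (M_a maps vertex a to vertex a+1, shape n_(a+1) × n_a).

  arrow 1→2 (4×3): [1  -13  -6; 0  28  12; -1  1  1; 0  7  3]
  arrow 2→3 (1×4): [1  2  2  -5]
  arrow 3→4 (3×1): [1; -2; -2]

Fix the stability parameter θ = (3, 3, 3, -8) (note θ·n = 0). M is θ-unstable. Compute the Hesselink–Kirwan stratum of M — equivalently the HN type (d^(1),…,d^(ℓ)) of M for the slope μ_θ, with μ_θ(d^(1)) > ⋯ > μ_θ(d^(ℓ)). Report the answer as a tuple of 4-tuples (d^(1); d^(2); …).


Barcode: M ≅ I[1,2]^2, I[1,4], I[2,2], I[4,4]^2. HN layers by μ_θ (3 steps, strictly decreasing):
  μ^(1)=3; μ^(2)=1/4; μ^(3)=-8

((2, 3, 0, 0); (1, 1, 1, 1); (0, 0, 0, 2))


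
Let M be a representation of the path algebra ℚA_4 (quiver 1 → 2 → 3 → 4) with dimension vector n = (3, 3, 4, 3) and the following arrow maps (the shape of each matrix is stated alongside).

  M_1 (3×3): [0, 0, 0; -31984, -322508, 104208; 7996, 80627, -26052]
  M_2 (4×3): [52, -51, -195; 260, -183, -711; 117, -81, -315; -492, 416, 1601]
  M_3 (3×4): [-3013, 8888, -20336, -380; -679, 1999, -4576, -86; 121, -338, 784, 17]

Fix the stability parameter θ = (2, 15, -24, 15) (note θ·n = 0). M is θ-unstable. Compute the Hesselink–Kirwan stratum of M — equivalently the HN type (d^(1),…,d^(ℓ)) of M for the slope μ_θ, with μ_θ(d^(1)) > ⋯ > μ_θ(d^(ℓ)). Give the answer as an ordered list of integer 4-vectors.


Via rank(M_{q-1}∘⋯∘M_p): M ≅ I[1,1]^2, I[1,4], I[2,3], I[2,4], I[3,4].
μ_θ-semistable layers: μ^(1)=15; μ^(2)=2; μ^(3)=-7/3; μ^(4)=-9/2; μ^(5)=-24

((0, 0, 0, 3); (2, 0, 0, 0); (1, 1, 1, 0); (0, 2, 2, 0); (0, 0, 1, 0))


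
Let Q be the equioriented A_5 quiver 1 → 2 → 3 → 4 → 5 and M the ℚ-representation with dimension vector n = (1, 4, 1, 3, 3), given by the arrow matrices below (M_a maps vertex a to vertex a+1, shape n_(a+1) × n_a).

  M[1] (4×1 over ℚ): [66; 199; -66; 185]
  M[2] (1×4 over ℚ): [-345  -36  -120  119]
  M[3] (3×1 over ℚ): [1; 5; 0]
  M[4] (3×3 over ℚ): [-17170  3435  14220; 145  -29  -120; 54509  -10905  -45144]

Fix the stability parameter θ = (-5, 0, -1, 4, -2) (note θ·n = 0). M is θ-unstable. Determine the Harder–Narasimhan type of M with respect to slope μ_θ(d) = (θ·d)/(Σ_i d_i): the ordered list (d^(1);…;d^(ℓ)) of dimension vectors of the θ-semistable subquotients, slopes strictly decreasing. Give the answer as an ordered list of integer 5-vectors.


Interval decomposition of M: I[1,5], I[2,2]^3, I[4,4], I[4,5], I[5,5].
HN type (ℓ=6): μ^(1)=4; μ^(2)=1; μ^(3)=0; μ^(4)=-1/2; μ^(5)=-2; μ^(6)=-5

((0, 0, 0, 1, 0); (0, 0, 0, 2, 2); (0, 3, 0, 0, 0); (0, 1, 1, 0, 0); (0, 0, 0, 0, 1); (1, 0, 0, 0, 0))


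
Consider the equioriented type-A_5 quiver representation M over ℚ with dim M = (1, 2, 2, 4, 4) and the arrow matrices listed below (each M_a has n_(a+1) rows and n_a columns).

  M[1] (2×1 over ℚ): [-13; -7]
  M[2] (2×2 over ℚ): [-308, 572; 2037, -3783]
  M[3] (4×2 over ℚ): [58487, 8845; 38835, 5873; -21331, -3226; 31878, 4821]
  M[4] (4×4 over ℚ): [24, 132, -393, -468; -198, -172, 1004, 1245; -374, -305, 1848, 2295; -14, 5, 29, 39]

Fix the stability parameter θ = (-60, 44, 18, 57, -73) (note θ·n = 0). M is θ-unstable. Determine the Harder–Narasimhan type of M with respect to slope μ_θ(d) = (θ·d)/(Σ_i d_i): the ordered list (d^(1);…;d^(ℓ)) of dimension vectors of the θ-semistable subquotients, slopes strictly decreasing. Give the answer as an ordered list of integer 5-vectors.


Barcode: M ≅ I[1,2], I[2,5], I[3,5], I[4,4], I[4,5], I[5,5]. HN layers by μ_θ (7 steps, strictly decreasing):
  μ^(1)=57; μ^(2)=44; μ^(3)=23/2; μ^(4)=2/3; μ^(5)=-8; μ^(6)=-60; μ^(7)=-73

((0, 0, 0, 1, 0); (0, 1, 0, 0, 0); (0, 1, 1, 1, 1); (0, 0, 1, 1, 1); (0, 0, 0, 1, 1); (1, 0, 0, 0, 0); (0, 0, 0, 0, 1))


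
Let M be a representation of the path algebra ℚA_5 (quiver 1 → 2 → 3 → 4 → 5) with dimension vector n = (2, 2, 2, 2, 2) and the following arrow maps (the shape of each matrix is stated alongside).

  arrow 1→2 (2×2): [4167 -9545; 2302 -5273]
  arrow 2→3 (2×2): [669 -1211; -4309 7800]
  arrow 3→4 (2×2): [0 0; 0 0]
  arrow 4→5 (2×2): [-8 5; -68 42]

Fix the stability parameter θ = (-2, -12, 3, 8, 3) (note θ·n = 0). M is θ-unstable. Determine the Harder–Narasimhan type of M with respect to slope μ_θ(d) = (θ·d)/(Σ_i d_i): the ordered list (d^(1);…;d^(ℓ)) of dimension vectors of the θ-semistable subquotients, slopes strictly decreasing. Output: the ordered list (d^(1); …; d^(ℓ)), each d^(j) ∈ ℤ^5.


Barcode: M ≅ I[1,3]^2, I[4,5]^2. HN layers by μ_θ (3 steps, strictly decreasing):
  μ^(1)=11/2; μ^(2)=3; μ^(3)=-7

((0, 0, 0, 2, 2); (0, 0, 2, 0, 0); (2, 2, 0, 0, 0))


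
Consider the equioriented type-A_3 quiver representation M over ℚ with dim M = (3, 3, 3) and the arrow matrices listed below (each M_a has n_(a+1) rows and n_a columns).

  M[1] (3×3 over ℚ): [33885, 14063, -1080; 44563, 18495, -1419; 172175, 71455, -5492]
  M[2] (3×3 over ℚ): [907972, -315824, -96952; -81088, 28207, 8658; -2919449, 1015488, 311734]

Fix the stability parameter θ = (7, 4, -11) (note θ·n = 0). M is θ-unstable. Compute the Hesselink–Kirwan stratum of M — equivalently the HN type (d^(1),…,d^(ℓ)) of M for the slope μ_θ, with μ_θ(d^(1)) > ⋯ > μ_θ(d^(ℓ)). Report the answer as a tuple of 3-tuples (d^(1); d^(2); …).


Barcode: M ≅ I[1,2], I[1,3]^2, I[3,3]. HN layers by μ_θ (3 steps, strictly decreasing):
  μ^(1)=11/2; μ^(2)=0; μ^(3)=-11

((1, 1, 0); (2, 2, 2); (0, 0, 1))


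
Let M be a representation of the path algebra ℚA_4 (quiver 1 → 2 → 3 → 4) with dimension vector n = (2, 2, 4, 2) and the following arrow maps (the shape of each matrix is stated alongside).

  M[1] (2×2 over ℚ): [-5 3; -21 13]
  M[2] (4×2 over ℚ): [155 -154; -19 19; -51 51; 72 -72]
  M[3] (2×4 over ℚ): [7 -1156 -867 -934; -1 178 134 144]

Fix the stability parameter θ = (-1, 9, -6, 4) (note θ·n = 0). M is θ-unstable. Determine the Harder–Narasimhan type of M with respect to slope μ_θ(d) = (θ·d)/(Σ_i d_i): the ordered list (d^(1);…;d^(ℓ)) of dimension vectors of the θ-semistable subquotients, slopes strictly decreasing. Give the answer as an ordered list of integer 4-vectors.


Via rank(M_{q-1}∘⋯∘M_p): M ≅ I[1,4]^2, I[3,3]^2.
μ_θ-semistable layers: μ^(1)=4; μ^(2)=3/2; μ^(3)=-1; μ^(4)=-6

((0, 0, 0, 2); (0, 2, 2, 0); (2, 0, 0, 0); (0, 0, 2, 0))


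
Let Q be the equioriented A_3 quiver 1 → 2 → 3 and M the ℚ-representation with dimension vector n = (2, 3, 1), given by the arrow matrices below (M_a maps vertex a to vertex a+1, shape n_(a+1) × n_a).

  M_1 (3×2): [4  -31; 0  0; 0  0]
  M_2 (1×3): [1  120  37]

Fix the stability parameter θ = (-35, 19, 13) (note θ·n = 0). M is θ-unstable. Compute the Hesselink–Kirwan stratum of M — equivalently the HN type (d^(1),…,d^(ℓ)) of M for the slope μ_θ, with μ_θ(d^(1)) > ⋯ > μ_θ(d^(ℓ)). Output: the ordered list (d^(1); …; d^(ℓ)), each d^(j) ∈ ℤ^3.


Interval decomposition of M: I[1,1], I[1,3], I[2,2]^2.
HN type (ℓ=3): μ^(1)=19; μ^(2)=16; μ^(3)=-35

((0, 2, 0); (0, 1, 1); (2, 0, 0))


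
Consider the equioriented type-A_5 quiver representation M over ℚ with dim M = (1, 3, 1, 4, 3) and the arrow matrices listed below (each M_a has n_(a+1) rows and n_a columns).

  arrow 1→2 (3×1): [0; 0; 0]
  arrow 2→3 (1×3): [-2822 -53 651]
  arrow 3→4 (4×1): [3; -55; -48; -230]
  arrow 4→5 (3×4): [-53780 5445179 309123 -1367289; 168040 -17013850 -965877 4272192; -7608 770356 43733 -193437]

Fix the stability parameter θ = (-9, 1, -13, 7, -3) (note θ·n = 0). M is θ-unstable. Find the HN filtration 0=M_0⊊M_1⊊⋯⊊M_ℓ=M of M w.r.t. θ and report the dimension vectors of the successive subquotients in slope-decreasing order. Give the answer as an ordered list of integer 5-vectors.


Via rank(M_{q-1}∘⋯∘M_p): M ≅ I[1,1], I[2,2]^2, I[2,5], I[4,4], I[4,5]^2.
μ_θ-semistable layers: μ^(1)=7; μ^(2)=2; μ^(3)=1; μ^(4)=-6; μ^(5)=-9

((0, 0, 0, 1, 0); (0, 0, 0, 3, 3); (0, 2, 0, 0, 0); (0, 1, 1, 0, 0); (1, 0, 0, 0, 0))


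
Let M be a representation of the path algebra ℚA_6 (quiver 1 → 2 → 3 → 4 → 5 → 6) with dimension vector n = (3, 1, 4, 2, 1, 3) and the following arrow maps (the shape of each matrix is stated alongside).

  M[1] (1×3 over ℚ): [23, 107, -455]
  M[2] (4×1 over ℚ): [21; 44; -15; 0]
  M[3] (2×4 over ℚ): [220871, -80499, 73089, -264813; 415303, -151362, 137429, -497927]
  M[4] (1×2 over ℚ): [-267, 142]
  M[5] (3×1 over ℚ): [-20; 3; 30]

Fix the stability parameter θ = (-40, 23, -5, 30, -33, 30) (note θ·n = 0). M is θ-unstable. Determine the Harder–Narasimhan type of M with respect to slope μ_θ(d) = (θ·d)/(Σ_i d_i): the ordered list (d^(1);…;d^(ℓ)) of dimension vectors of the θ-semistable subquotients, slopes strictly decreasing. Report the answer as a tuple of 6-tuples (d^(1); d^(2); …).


Barcode: M ≅ I[1,1]^2, I[1,3], I[3,3], I[3,4], I[3,6], I[6,6]^2. HN layers by μ_θ (5 steps, strictly decreasing):
  μ^(1)=30; μ^(2)=9; μ^(3)=-3/2; μ^(4)=-5; μ^(5)=-40

((0, 0, 0, 1, 0, 3); (0, 1, 1, 0, 0, 0); (0, 0, 0, 1, 1, 0); (0, 0, 3, 0, 0, 0); (3, 0, 0, 0, 0, 0))


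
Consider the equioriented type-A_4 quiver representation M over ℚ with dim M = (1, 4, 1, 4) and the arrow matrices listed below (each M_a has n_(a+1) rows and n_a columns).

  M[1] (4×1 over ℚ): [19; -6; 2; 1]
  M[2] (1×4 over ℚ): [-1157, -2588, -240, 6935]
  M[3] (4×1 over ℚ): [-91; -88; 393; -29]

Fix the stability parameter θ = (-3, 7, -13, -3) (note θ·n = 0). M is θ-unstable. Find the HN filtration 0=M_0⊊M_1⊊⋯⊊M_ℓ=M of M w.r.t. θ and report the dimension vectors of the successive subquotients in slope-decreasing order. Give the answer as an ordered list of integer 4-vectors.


Interval decomposition of M: I[1,2], I[2,2]^2, I[2,4], I[4,4]^3.
HN type (ℓ=2): μ^(1)=7; μ^(2)=-3

((0, 3, 0, 0); (1, 1, 1, 4))


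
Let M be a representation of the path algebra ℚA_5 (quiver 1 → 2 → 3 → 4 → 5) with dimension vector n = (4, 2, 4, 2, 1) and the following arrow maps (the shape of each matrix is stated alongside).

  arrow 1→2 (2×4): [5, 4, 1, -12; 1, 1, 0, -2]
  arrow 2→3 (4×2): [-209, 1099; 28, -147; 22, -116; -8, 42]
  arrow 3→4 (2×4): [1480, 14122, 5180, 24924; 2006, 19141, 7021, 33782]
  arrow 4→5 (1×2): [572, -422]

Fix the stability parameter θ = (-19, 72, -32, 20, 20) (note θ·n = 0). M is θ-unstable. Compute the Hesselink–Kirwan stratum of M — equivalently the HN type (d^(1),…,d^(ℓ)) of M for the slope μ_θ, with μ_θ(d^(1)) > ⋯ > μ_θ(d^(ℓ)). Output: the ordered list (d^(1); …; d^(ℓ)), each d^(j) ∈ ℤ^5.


Barcode: M ≅ I[1,1]^2, I[1,3], I[1,5], I[3,3], I[3,4]. HN layers by μ_θ (3 steps, strictly decreasing):
  μ^(1)=20; μ^(2)=-19; μ^(3)=-32

((0, 2, 2, 2, 1); (4, 0, 0, 0, 0); (0, 0, 2, 0, 0))


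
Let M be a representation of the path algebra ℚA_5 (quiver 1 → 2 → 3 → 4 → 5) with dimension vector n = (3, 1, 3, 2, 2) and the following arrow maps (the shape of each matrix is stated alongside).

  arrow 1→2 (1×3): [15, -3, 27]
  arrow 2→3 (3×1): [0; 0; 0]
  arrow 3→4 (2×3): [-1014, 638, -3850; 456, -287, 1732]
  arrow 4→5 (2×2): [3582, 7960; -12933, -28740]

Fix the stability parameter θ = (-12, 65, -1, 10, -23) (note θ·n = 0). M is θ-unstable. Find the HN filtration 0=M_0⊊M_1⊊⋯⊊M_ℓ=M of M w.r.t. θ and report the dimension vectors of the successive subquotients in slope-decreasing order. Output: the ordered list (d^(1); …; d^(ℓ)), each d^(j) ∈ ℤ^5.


Via rank(M_{q-1}∘⋯∘M_p): M ≅ I[1,1]^2, I[1,2], I[3,3], I[3,4], I[3,5], I[5,5].
μ_θ-semistable layers: μ^(1)=65; μ^(2)=10; μ^(3)=-1; μ^(4)=-14/3; μ^(5)=-12; μ^(6)=-23

((0, 1, 0, 0, 0); (0, 0, 0, 1, 0); (0, 0, 2, 0, 0); (0, 0, 1, 1, 1); (3, 0, 0, 0, 0); (0, 0, 0, 0, 1))


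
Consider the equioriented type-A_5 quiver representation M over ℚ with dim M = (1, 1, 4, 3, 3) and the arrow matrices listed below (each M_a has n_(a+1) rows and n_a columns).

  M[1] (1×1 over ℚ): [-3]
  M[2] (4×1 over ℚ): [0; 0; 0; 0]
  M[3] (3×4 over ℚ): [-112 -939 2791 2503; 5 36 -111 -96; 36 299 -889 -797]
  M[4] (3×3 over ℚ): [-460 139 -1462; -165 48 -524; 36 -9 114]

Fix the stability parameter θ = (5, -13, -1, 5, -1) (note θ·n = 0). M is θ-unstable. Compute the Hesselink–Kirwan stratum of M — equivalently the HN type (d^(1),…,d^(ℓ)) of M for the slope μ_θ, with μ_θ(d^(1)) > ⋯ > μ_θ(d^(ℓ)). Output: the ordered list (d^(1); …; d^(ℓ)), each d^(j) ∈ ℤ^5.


Interval decomposition of M: I[1,2], I[3,3], I[3,4], I[3,5]^2, I[5,5].
HN type (ℓ=4): μ^(1)=5; μ^(2)=2; μ^(3)=-1; μ^(4)=-4

((0, 0, 0, 1, 0); (0, 0, 0, 2, 2); (0, 0, 4, 0, 1); (1, 1, 0, 0, 0))


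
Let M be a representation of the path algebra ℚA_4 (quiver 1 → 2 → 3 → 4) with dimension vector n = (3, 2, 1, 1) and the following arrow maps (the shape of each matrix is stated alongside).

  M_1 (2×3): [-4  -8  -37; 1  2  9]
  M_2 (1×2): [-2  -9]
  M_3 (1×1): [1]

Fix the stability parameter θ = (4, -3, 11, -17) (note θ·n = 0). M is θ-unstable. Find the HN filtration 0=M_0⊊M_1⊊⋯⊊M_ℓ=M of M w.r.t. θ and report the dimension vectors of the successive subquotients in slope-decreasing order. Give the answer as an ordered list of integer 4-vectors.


Interval decomposition of M: I[1,1], I[1,2], I[1,4].
HN type (ℓ=3): μ^(1)=4; μ^(2)=1/2; μ^(3)=-5/4

((1, 0, 0, 0); (1, 1, 0, 0); (1, 1, 1, 1))


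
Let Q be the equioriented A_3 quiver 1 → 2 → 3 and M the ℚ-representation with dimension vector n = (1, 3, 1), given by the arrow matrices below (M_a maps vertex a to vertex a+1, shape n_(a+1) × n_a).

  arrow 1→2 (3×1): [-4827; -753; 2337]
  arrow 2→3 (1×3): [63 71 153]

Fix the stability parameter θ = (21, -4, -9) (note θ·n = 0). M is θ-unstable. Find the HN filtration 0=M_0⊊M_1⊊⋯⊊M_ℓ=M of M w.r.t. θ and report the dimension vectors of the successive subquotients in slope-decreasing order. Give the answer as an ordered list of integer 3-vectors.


Via rank(M_{q-1}∘⋯∘M_p): M ≅ I[1,3], I[2,2]^2.
μ_θ-semistable layers: μ^(1)=8/3; μ^(2)=-4

((1, 1, 1); (0, 2, 0))


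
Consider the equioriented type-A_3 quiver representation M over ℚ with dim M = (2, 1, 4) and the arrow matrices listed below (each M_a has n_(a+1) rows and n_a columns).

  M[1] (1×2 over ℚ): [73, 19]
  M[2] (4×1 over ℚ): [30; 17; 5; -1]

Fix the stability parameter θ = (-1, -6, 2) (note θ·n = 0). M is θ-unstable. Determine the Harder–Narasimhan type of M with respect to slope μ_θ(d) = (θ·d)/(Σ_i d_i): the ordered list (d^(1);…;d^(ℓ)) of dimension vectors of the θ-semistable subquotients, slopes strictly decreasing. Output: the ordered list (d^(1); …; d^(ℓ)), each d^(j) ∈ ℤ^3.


Via rank(M_{q-1}∘⋯∘M_p): M ≅ I[1,1], I[1,3], I[3,3]^3.
μ_θ-semistable layers: μ^(1)=2; μ^(2)=-1; μ^(3)=-7/2

((0, 0, 4); (1, 0, 0); (1, 1, 0))


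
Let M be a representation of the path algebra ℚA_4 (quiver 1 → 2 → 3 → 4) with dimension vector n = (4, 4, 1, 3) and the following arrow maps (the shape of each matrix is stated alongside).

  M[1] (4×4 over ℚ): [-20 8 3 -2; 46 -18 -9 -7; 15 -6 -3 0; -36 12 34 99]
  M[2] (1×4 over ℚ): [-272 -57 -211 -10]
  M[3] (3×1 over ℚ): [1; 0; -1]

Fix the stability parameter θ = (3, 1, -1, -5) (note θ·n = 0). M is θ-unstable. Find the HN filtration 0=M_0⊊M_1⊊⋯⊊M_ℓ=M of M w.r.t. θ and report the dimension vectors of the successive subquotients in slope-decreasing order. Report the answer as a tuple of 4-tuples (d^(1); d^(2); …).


Via rank(M_{q-1}∘⋯∘M_p): M ≅ I[1,2]^3, I[1,4], I[4,4]^2.
μ_θ-semistable layers: μ^(1)=2; μ^(2)=-1/2; μ^(3)=-5

((3, 3, 0, 0); (1, 1, 1, 1); (0, 0, 0, 2))


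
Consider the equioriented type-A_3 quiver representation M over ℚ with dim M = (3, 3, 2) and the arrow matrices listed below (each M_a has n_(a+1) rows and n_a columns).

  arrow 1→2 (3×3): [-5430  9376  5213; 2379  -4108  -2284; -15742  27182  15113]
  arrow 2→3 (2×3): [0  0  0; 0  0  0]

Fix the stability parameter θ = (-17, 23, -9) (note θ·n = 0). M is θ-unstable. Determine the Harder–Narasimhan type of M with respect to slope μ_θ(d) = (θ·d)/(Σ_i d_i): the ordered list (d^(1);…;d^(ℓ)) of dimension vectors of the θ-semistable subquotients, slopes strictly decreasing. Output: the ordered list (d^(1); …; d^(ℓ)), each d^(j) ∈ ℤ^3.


Barcode: M ≅ I[1,2]^3, I[3,3]^2. HN layers by μ_θ (3 steps, strictly decreasing):
  μ^(1)=23; μ^(2)=-9; μ^(3)=-17

((0, 3, 0); (0, 0, 2); (3, 0, 0))


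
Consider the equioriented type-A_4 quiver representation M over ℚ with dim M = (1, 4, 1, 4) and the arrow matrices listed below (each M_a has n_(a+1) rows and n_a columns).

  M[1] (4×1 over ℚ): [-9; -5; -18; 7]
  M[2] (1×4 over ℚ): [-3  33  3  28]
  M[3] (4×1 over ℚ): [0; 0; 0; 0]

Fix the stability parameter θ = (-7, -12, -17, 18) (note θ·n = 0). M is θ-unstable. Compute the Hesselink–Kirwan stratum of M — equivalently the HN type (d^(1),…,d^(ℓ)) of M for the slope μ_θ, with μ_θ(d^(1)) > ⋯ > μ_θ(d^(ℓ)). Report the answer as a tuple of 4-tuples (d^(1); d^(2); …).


Via rank(M_{q-1}∘⋯∘M_p): M ≅ I[1,3], I[2,2]^3, I[4,4]^4.
μ_θ-semistable layers: μ^(1)=18; μ^(2)=-12

((0, 0, 0, 4); (1, 4, 1, 0))


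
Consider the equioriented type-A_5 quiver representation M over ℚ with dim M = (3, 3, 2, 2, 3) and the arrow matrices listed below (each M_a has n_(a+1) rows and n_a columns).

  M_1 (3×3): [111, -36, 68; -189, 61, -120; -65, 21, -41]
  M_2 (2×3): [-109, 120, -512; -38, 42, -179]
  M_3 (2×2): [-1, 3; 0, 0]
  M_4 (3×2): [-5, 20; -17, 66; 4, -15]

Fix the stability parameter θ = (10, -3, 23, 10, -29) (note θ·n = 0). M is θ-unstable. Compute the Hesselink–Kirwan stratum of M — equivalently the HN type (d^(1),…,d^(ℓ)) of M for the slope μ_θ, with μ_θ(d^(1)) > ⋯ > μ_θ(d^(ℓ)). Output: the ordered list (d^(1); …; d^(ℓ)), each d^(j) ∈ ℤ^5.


Barcode: M ≅ I[1,2], I[1,3], I[1,5], I[4,5], I[5,5]. HN layers by μ_θ (5 steps, strictly decreasing):
  μ^(1)=23; μ^(2)=7/2; μ^(3)=11/5; μ^(4)=-19/2; μ^(5)=-29

((0, 0, 1, 0, 0); (2, 2, 0, 0, 0); (1, 1, 1, 1, 1); (0, 0, 0, 1, 1); (0, 0, 0, 0, 1))


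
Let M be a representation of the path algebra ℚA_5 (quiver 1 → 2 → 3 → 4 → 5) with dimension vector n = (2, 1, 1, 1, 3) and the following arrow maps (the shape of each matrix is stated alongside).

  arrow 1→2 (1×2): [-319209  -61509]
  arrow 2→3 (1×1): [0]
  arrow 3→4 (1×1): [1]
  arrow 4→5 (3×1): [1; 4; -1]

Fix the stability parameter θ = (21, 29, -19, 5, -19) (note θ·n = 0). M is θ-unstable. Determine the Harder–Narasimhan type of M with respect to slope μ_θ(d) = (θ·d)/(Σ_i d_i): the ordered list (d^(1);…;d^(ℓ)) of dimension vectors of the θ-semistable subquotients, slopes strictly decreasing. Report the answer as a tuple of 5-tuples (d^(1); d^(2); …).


Via rank(M_{q-1}∘⋯∘M_p): M ≅ I[1,1], I[1,2], I[3,5], I[5,5]^2.
μ_θ-semistable layers: μ^(1)=29; μ^(2)=21; μ^(3)=-7; μ^(4)=-19

((0, 1, 0, 0, 0); (2, 0, 0, 0, 0); (0, 0, 0, 1, 1); (0, 0, 1, 0, 2))


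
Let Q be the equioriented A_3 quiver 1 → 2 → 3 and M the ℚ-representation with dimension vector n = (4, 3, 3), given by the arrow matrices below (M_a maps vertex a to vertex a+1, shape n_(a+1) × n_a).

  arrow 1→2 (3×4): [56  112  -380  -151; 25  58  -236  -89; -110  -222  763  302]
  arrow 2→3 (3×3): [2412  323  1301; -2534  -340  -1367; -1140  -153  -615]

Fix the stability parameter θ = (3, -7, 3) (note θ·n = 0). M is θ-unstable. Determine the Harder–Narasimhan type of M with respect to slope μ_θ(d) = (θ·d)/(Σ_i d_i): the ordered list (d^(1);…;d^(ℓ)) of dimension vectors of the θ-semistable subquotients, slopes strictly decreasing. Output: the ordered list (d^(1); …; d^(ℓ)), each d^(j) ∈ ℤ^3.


Interval decomposition of M: I[1,1], I[1,2], I[1,3]^2, I[3,3].
HN type (ℓ=2): μ^(1)=3; μ^(2)=-2

((1, 0, 3); (3, 3, 0))


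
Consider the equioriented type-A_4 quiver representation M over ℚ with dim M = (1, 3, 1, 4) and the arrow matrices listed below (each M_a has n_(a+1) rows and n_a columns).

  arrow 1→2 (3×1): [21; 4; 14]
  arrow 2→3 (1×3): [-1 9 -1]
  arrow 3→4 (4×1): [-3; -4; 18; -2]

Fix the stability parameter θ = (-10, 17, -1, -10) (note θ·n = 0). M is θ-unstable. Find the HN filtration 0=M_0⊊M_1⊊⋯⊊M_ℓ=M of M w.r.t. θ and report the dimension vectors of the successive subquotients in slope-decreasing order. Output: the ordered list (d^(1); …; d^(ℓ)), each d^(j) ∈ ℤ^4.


Via rank(M_{q-1}∘⋯∘M_p): M ≅ I[1,4], I[2,2]^2, I[4,4]^3.
μ_θ-semistable layers: μ^(1)=17; μ^(2)=2; μ^(3)=-10

((0, 2, 0, 0); (0, 1, 1, 1); (1, 0, 0, 3))


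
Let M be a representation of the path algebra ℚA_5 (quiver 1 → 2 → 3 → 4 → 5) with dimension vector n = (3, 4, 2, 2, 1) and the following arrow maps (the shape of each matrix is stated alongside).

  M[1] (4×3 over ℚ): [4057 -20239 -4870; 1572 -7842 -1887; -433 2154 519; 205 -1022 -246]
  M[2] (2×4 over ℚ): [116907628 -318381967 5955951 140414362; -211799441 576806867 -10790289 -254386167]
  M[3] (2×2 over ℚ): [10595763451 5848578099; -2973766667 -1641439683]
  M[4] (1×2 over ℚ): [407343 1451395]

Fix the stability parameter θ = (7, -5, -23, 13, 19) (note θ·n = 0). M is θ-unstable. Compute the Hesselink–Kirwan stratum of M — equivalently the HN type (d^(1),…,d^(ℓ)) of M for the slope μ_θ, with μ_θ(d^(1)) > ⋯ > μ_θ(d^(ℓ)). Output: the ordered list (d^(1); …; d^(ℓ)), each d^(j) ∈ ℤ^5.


Interval decomposition of M: I[1,2], I[1,3], I[1,5], I[2,2], I[4,4].
HN type (ℓ=5): μ^(1)=19; μ^(2)=13; μ^(3)=1; μ^(4)=-5; μ^(5)=-7

((0, 0, 0, 0, 1); (0, 0, 0, 2, 0); (1, 1, 0, 0, 0); (0, 1, 0, 0, 0); (2, 2, 2, 0, 0))


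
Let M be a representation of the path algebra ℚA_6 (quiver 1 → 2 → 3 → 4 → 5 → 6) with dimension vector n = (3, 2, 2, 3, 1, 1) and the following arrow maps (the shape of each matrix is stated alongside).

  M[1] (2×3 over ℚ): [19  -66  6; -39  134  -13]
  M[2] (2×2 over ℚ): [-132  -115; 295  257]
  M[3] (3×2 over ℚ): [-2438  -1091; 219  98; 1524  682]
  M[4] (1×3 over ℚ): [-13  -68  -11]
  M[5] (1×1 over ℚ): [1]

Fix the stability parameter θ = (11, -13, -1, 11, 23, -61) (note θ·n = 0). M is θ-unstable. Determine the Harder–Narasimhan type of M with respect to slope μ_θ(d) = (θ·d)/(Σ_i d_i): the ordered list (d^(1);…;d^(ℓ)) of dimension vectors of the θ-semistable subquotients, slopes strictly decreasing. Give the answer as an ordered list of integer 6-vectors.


Via rank(M_{q-1}∘⋯∘M_p): M ≅ I[1,1], I[1,4], I[1,6], I[4,4].
μ_θ-semistable layers: μ^(1)=11; μ^(2)=-1; μ^(3)=-5

((1, 0, 0, 2, 0, 0); (1, 1, 1, 0, 0, 0); (1, 1, 1, 1, 1, 1))


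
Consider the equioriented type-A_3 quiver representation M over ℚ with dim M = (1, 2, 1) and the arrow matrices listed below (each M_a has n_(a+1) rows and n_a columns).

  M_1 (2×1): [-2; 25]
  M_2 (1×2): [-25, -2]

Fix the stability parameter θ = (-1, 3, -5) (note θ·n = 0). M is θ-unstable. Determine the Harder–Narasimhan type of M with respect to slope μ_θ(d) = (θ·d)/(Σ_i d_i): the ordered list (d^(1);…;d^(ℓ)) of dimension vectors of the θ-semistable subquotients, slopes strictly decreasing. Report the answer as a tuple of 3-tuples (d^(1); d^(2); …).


Interval decomposition of M: I[1,2], I[2,3].
HN type (ℓ=2): μ^(1)=3; μ^(2)=-1

((0, 1, 0); (1, 1, 1))


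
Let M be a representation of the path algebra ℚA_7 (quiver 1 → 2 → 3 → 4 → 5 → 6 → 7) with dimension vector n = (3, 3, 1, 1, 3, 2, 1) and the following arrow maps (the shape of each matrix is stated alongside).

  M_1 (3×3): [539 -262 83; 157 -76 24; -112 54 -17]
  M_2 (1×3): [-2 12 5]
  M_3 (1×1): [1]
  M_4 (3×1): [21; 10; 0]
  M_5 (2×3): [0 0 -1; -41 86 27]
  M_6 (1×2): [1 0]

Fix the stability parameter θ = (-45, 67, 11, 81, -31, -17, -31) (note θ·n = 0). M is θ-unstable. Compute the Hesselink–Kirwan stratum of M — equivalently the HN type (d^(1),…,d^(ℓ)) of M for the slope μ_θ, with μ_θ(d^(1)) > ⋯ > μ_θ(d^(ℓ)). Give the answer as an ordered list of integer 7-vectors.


Barcode: M ≅ I[1,1], I[1,2], I[1,6], I[2,2], I[5,5], I[5,7]. HN layers by μ_θ (5 steps, strictly decreasing):
  μ^(1)=67; μ^(2)=111/5; μ^(3)=-24; μ^(4)=-31; μ^(5)=-45

((0, 2, 0, 0, 0, 0, 0); (0, 1, 1, 1, 1, 1, 0); (0, 0, 0, 0, 0, 1, 1); (0, 0, 0, 0, 2, 0, 0); (3, 0, 0, 0, 0, 0, 0))


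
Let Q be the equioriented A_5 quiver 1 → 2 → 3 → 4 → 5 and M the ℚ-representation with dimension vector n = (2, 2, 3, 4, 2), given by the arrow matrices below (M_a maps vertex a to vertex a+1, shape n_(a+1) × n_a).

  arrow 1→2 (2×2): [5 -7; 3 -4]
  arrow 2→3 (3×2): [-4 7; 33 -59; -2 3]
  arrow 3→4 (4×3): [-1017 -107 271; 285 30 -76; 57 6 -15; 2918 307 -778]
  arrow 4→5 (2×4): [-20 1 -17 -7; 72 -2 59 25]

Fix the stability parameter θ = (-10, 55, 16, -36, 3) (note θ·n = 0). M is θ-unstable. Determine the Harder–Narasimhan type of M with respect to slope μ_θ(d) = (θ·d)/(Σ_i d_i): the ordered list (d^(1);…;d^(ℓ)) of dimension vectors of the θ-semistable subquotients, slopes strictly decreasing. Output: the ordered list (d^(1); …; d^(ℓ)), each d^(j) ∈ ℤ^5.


Barcode: M ≅ I[1,5]^2, I[3,4], I[4,4]. HN layers by μ_θ (3 steps, strictly decreasing):
  μ^(1)=19/2; μ^(2)=-10; μ^(3)=-36

((0, 2, 2, 2, 2); (2, 0, 1, 1, 0); (0, 0, 0, 1, 0))


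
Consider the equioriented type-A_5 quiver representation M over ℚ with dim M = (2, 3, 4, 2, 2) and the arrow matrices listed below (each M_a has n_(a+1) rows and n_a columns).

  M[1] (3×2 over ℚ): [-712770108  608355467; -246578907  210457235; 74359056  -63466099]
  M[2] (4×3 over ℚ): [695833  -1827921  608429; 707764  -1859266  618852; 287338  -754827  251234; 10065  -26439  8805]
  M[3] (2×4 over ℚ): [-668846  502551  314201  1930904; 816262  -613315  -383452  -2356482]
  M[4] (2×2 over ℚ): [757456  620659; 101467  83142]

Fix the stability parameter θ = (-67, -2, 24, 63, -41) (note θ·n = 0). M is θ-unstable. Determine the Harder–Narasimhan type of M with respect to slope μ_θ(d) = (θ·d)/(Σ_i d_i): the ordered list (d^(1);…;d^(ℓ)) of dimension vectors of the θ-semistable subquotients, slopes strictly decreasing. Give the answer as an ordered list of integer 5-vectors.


Via rank(M_{q-1}∘⋯∘M_p): M ≅ I[1,2], I[1,5], I[2,3], I[3,3], I[3,5].
μ_θ-semistable layers: μ^(1)=24; μ^(2)=46/3; μ^(3)=-2; μ^(4)=-67

((0, 0, 2, 0, 0); (0, 0, 2, 2, 2); (0, 3, 0, 0, 0); (2, 0, 0, 0, 0))


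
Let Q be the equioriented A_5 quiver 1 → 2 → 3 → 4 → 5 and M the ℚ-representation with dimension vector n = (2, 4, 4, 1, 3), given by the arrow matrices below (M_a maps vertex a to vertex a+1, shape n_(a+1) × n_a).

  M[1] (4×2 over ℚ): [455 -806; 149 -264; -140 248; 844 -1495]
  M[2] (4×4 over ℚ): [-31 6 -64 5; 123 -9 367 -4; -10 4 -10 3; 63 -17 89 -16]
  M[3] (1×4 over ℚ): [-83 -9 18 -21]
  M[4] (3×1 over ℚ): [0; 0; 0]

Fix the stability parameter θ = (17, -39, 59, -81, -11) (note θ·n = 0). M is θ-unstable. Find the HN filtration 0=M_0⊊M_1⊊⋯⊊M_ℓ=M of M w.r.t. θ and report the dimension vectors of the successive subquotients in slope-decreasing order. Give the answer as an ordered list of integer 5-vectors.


Barcode: M ≅ I[1,3], I[1,4], I[2,3]^2, I[5,5]^3. HN layers by μ_θ (3 steps, strictly decreasing):
  μ^(1)=59; μ^(2)=-11; μ^(3)=-39

((0, 0, 3, 0, 0); (2, 2, 1, 1, 3); (0, 2, 0, 0, 0))


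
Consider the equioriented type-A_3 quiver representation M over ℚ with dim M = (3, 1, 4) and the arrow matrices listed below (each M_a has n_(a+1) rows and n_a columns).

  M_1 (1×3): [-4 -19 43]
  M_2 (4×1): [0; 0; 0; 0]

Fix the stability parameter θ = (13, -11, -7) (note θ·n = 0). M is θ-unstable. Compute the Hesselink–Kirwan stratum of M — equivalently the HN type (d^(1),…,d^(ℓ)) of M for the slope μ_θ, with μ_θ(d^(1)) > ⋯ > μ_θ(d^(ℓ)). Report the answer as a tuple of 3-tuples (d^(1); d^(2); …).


Barcode: M ≅ I[1,1]^2, I[1,2], I[3,3]^4. HN layers by μ_θ (3 steps, strictly decreasing):
  μ^(1)=13; μ^(2)=1; μ^(3)=-7

((2, 0, 0); (1, 1, 0); (0, 0, 4))


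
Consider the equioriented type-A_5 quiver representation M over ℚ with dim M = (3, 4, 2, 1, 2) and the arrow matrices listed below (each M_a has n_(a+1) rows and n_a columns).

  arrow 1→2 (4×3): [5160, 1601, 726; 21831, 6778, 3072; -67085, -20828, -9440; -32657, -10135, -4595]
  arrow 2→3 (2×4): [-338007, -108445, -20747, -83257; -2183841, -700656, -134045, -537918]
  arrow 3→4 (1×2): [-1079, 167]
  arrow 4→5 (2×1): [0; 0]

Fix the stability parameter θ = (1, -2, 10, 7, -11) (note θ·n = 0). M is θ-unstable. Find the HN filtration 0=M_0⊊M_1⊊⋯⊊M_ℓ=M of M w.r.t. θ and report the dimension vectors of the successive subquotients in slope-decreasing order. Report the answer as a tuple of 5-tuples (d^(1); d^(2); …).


Via rank(M_{q-1}∘⋯∘M_p): M ≅ I[1,2], I[1,3], I[1,4], I[2,2], I[5,5]^2.
μ_θ-semistable layers: μ^(1)=10; μ^(2)=17/2; μ^(3)=-1/2; μ^(4)=-2; μ^(5)=-11

((0, 0, 1, 0, 0); (0, 0, 1, 1, 0); (3, 3, 0, 0, 0); (0, 1, 0, 0, 0); (0, 0, 0, 0, 2))


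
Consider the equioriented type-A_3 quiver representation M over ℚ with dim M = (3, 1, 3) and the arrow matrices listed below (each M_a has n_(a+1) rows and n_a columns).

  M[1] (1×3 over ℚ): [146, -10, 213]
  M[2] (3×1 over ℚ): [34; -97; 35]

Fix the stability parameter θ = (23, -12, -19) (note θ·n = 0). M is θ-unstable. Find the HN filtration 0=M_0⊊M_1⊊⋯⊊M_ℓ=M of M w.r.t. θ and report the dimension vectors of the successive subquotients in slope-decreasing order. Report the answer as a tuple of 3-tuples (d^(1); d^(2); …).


Interval decomposition of M: I[1,1]^2, I[1,3], I[3,3]^2.
HN type (ℓ=3): μ^(1)=23; μ^(2)=-8/3; μ^(3)=-19

((2, 0, 0); (1, 1, 1); (0, 0, 2))


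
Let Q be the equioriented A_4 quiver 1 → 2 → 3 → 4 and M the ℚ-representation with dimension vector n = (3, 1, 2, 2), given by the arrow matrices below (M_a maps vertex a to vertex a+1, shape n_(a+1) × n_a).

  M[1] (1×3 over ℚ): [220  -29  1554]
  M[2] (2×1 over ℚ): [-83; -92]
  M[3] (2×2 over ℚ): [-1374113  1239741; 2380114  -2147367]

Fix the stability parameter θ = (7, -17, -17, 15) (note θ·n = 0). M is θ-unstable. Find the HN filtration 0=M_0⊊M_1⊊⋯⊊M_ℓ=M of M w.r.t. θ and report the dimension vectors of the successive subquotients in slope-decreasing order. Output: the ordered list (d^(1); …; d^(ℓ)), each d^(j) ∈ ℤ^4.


Via rank(M_{q-1}∘⋯∘M_p): M ≅ I[1,1]^2, I[1,4], I[3,4].
μ_θ-semistable layers: μ^(1)=15; μ^(2)=7; μ^(3)=-9; μ^(4)=-17

((0, 0, 0, 2); (2, 0, 0, 0); (1, 1, 1, 0); (0, 0, 1, 0))


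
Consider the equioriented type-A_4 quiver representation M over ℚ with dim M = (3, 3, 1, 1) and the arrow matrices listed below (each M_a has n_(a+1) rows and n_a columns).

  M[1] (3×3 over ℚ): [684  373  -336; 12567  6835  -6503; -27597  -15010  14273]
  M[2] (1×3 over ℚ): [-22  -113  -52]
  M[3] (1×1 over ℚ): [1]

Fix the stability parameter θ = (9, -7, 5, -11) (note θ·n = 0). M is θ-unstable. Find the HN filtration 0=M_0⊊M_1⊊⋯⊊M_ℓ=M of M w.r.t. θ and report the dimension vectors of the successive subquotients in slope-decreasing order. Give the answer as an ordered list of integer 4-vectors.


Interval decomposition of M: I[1,1], I[1,2], I[1,4], I[2,2].
HN type (ℓ=4): μ^(1)=9; μ^(2)=1; μ^(3)=-1; μ^(4)=-7

((1, 0, 0, 0); (1, 1, 0, 0); (1, 1, 1, 1); (0, 1, 0, 0))


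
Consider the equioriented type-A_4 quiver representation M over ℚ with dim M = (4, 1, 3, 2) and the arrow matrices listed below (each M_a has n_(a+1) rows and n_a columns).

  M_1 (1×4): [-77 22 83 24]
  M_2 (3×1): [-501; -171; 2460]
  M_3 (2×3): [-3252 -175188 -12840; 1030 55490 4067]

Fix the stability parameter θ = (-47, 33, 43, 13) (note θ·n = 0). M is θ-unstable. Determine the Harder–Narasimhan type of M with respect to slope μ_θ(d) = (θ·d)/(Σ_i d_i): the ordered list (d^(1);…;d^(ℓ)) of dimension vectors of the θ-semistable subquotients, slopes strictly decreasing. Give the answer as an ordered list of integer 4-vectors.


Interval decomposition of M: I[1,1]^3, I[1,3], I[3,4]^2.
HN type (ℓ=4): μ^(1)=43; μ^(2)=33; μ^(3)=28; μ^(4)=-47

((0, 0, 1, 0); (0, 1, 0, 0); (0, 0, 2, 2); (4, 0, 0, 0))


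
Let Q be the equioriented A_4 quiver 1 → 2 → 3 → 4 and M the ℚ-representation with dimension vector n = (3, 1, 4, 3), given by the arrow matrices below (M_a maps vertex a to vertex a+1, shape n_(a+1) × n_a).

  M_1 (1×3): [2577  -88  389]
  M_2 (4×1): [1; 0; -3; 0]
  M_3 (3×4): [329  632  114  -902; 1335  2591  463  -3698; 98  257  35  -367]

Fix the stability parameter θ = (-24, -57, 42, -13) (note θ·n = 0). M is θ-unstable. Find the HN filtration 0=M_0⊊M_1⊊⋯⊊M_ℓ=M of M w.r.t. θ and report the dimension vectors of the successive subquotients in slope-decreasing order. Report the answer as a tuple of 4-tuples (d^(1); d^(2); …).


Interval decomposition of M: I[1,1]^2, I[1,4], I[3,3], I[3,4]^2.
HN type (ℓ=4): μ^(1)=42; μ^(2)=29/2; μ^(3)=-24; μ^(4)=-81/2

((0, 0, 1, 0); (0, 0, 3, 3); (2, 0, 0, 0); (1, 1, 0, 0))


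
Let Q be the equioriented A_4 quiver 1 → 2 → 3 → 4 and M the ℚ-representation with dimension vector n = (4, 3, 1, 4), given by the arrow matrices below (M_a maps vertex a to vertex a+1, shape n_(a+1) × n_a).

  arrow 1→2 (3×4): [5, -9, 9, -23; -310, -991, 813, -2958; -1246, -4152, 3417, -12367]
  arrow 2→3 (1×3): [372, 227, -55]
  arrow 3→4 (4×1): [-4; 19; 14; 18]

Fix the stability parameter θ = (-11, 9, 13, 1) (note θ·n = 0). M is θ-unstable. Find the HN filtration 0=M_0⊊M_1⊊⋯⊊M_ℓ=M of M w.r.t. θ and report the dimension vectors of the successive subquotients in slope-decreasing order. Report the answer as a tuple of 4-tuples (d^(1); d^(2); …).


Barcode: M ≅ I[1,1], I[1,2]^2, I[1,4], I[4,4]^3. HN layers by μ_θ (4 steps, strictly decreasing):
  μ^(1)=9; μ^(2)=23/3; μ^(3)=1; μ^(4)=-11

((0, 2, 0, 0); (0, 1, 1, 1); (0, 0, 0, 3); (4, 0, 0, 0))


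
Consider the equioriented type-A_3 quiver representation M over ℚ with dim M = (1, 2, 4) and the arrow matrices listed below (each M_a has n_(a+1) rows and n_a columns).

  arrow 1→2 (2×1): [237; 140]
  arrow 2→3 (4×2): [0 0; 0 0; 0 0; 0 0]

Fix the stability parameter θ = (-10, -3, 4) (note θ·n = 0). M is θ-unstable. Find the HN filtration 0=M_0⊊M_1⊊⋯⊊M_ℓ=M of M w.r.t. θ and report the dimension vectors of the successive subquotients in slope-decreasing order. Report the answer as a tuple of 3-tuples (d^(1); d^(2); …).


Barcode: M ≅ I[1,2], I[2,2], I[3,3]^4. HN layers by μ_θ (3 steps, strictly decreasing):
  μ^(1)=4; μ^(2)=-3; μ^(3)=-10

((0, 0, 4); (0, 2, 0); (1, 0, 0))


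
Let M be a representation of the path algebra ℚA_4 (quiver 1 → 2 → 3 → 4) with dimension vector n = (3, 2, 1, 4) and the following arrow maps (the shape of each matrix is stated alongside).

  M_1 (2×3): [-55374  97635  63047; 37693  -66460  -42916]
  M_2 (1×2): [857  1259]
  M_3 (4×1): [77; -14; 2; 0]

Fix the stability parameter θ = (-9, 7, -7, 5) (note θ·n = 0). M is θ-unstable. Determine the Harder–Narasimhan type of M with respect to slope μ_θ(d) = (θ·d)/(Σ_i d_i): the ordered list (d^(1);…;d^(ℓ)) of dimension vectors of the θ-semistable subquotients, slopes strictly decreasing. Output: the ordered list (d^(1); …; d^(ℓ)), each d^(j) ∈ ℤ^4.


Barcode: M ≅ I[1,1], I[1,2], I[1,4], I[4,4]^3. HN layers by μ_θ (4 steps, strictly decreasing):
  μ^(1)=7; μ^(2)=5; μ^(3)=0; μ^(4)=-9

((0, 1, 0, 0); (0, 0, 0, 4); (0, 1, 1, 0); (3, 0, 0, 0))


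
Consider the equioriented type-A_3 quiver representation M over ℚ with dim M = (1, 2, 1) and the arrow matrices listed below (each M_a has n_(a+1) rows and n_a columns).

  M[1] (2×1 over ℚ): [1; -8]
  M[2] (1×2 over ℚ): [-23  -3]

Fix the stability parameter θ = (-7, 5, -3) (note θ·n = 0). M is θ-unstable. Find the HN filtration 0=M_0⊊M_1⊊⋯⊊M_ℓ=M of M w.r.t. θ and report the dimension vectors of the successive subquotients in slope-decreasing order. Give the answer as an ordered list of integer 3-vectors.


Via rank(M_{q-1}∘⋯∘M_p): M ≅ I[1,3], I[2,2].
μ_θ-semistable layers: μ^(1)=5; μ^(2)=1; μ^(3)=-7

((0, 1, 0); (0, 1, 1); (1, 0, 0))


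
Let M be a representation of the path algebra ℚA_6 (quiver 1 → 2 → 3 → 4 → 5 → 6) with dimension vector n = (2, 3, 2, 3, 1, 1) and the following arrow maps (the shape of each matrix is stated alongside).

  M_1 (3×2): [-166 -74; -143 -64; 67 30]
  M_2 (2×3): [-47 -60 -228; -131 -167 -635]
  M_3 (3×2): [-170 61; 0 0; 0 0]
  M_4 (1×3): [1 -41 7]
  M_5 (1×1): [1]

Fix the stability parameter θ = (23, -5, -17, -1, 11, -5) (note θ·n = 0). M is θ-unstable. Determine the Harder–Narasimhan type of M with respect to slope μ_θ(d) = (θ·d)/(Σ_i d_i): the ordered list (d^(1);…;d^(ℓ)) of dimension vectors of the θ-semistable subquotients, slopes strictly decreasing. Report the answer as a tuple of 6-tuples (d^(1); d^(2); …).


Barcode: M ≅ I[1,3], I[1,6], I[2,2], I[4,4]^2. HN layers by μ_θ (5 steps, strictly decreasing):
  μ^(1)=3; μ^(2)=1/3; μ^(3)=0; μ^(4)=-1; μ^(5)=-5

((0, 0, 0, 0, 1, 1); (1, 1, 1, 0, 0, 0); (1, 1, 1, 1, 0, 0); (0, 0, 0, 2, 0, 0); (0, 1, 0, 0, 0, 0))
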